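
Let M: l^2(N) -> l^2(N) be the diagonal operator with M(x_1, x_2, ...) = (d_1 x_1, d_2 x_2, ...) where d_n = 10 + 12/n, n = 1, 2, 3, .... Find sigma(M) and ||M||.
sigma(M) = {10 + 12/n : n ≥ 1} ∪ {10}; ||M|| = 22

A bounded diagonal operator on l^2 with diagonal entries d_n has spectrum equal to the closure of {d_n : n ≥ 1}: every d_n is an eigenvalue (with eigenvector e_n), so {d_n} ⊂ sigma(M); the spectrum is closed, so its closure is too; and for lambda not in the closure, (M - lambda I) has bounded inverse (the diagonal entries 1/(d_n - lambda) are bounded). For our sequence d_n = 10 + 12/n, n = 1, 2, 3, ...:
  - {d_n} = {10 + 12/n : n ≥ 1}; the only limit point is 10
  - closure = {10 + 12/n : n ≥ 1} ∪ {10}
For the norm: a diagonal operator has ||M|| = sup_n |d_n|. Here d_n = 10 + 12/n is positive and decreasing, so sup_n |d_n| = d_1 = 10 + 12 = 22. So ||M|| = 22.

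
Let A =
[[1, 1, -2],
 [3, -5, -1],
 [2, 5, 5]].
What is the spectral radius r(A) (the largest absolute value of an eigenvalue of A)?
r(A) ≈ 5.4372

The eigenvalues of A are the roots of its characteristic polynomial. With M = A (coefficients from the trace, the sum of principal 2x2 minors, and det A):
  p(λ) = det(λ I - M) = λ^3 - λ^2 - 19λ + 87.
No integer candidate from the rational root theorem (±divisors of 87) is a root, so the roots are irrational. The cubic discriminant is Δ = -146464 < 0, so there is one real root and a complex-conjugate pair. p(-6) = -51 and p(-5) = 32 have opposite signs, so a root lies in (-6, -5); Newton's method refines it to λ ≈ -5.4372. Dividing out (λ - (-5.4372)) leaves approximately λ^2 - 6.4372λ + 16.0008. For λ^2 - 6.4372λ + 16.0008 the discriminant is -22.5651. It is negative, so the remaining roots are the complex-conjugate pair λ ≈ 3.2186 ± 2.3751i. Their product equals the constant term, so |λ|^2 ≈ 16.0008 and |λ| ≈ 4.0001.
Thus the eigenvalues (to 4 decimals) are -5.4372 (modulus 5.4372); 3.2186 ± 2.3751i (modulus 4.0001). The spectral radius is the largest modulus: r(A) ≈ 5.4372. (Cross-check: r(A) ≤ ||A||_2 ≈ 8.3909; equality holds whenever A is normal, though it can also hold for some non-normal A.)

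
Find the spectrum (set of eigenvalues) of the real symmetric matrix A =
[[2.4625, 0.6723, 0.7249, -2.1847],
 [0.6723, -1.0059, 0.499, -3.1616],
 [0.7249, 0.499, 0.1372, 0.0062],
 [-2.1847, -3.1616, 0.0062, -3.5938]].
sigma(A) ≈ {-6, 0, 4} (0 with multiplicity 2)

A is real symmetric, so its spectrum consists of real eigenvalues. Expanding the characteristic polynomial of the displayed matrix gives
  det(λ I - A) = p(λ) = λ^4 + (2)λ^3 + (-24)λ^2 + (0)λ + (0).
Solving p(λ) = 0 yields eigenvalues ≈ -6, 0, 0, 4. (A is shown rounded to 4 decimals, so these recover the underlying integer eigenvalues to within that precision.)
Verification: the trace of A = -2 equals the sum of eigenvalues -2, and det(A) ≈ 0.0000 matches the eigenvalue product 0.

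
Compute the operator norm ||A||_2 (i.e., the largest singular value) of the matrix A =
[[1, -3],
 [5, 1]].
||A||_2 = sqrt((36 + sqrt(272))/2) ≈ 5.1231 (= sqrt(largest eigenvalue of A^T A))

||A||_2 = sigma_max(A) = sqrt(lambda_max(A^T A)). Form the symmetric matrix M = A^T A =
[[26, 2],
 [2, 10]].
Its characteristic polynomial (trace, determinant of M give the coefficients) is
  p(λ) = det(λ I - M) = λ^2 - 36λ + 256.
For λ^2 - 36λ + 256 the discriminant is 272. It is nonnegative but not a perfect square, so the roots are real and irrational: λ = (36 ± sqrt(272))/2 ≈ 26.2462, 9.7538.
So the eigenvalues of A^T A are ≈ 9.7538, 26.2462 (all ≥ 0, as they must be for A^T A). The largest is λ_max = (36 + sqrt(272))/2 ≈ 26.2462, hence ||A||_2 = sqrt(λ_max) = sqrt((36 + sqrt(272))/2) ≈ 5.1231.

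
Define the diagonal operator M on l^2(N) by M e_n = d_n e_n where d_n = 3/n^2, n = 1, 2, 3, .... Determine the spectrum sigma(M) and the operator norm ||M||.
sigma(M) = {3/n^2 : n ≥ 1} ∪ {0}; ||M|| = 3

A bounded diagonal operator on l^2 with diagonal entries d_n has spectrum equal to the closure of {d_n : n ≥ 1}: every d_n is an eigenvalue (with eigenvector e_n), so {d_n} ⊂ sigma(M); the spectrum is closed, so its closure is too; and for lambda not in the closure, (M - lambda I) has bounded inverse (the diagonal entries 1/(d_n - lambda) are bounded). For our sequence d_n = 3/n^2, n = 1, 2, 3, ...:
  - {d_n} = {3/n^2 : n ≥ 1}; the only limit point is 0
  - closure = {3/n^2 : n ≥ 1} ∪ {0}
For the norm: a diagonal operator has ||M|| = sup_n |d_n|. Here d_n = 3/n^2 is positive and decreasing, so sup_n |d_n| = d_1 = 3. So ||M|| = 3.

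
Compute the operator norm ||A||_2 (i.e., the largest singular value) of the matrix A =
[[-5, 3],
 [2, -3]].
||A||_2 = sqrt((47 + sqrt(1885))/2) ≈ 6.7237 (= sqrt(largest eigenvalue of A^T A))

||A||_2 = sigma_max(A) = sqrt(lambda_max(A^T A)). Form the symmetric matrix M = A^T A =
[[29, -21],
 [-21, 18]].
Its characteristic polynomial (trace, determinant of M give the coefficients) is
  p(λ) = det(λ I - M) = λ^2 - 47λ + 81.
For λ^2 - 47λ + 81 the discriminant is 1885. It is nonnegative but not a perfect square, so the roots are real and irrational: λ = (47 ± sqrt(1885))/2 ≈ 45.2083, 1.7917.
So the eigenvalues of A^T A are ≈ 1.7917, 45.2083 (all ≥ 0, as they must be for A^T A). The largest is λ_max = (47 + sqrt(1885))/2 ≈ 45.2083, hence ||A||_2 = sqrt(λ_max) = sqrt((47 + sqrt(1885))/2) ≈ 6.7237.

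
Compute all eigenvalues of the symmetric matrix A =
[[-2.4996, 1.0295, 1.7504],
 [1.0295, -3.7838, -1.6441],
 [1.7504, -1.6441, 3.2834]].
sigma(A) ≈ {-5, -2, 4}

A is real symmetric, so its spectrum consists of real eigenvalues. Expanding the characteristic polynomial of the displayed matrix gives
  det(λ I - A) = p(λ) = λ^3 + (3)λ^2 + (-18)λ + (-39.9987).
Solving p(λ) = 0 yields eigenvalues ≈ -5, -2, 4. (A is shown rounded to 4 decimals, so these recover the underlying integer eigenvalues to within that precision.)
Verification: the trace of A = -3 equals the sum of eigenvalues -3, and det(A) ≈ 39.9987 matches the eigenvalue product 40.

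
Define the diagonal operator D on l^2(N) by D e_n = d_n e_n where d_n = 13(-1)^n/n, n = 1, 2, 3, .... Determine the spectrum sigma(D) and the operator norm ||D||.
sigma(D) = {13(-1)^n/n : n ≥ 1} ∪ {0}; ||D|| = 13

A bounded diagonal operator on l^2 with diagonal entries d_n has spectrum equal to the closure of {d_n : n ≥ 1}: every d_n is an eigenvalue (with eigenvector e_n), so {d_n} ⊂ sigma(D); the spectrum is closed, so its closure is too; and for lambda not in the closure, (D - lambda I) has bounded inverse (the diagonal entries 1/(d_n - lambda) are bounded). For our sequence d_n = 13(-1)^n/n, n = 1, 2, 3, ...:
  - {d_n} = {13(-1)^n/n : n ≥ 1}; the only limit point is 0
  - closure = {13(-1)^n/n : n ≥ 1} ∪ {0}
For the norm: a diagonal operator has ||D|| = sup_n |d_n|. Here |d_n| = 13/n is decreasing, so sup_n |d_n| = |d_1| = 13. So ||D|| = 13.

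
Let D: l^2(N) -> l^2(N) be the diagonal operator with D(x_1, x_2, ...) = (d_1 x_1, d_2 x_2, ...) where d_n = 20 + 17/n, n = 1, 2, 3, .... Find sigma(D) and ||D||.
sigma(D) = {20 + 17/n : n ≥ 1} ∪ {20}; ||D|| = 37

A bounded diagonal operator on l^2 with diagonal entries d_n has spectrum equal to the closure of {d_n : n ≥ 1}: every d_n is an eigenvalue (with eigenvector e_n), so {d_n} ⊂ sigma(D); the spectrum is closed, so its closure is too; and for lambda not in the closure, (D - lambda I) has bounded inverse (the diagonal entries 1/(d_n - lambda) are bounded). For our sequence d_n = 20 + 17/n, n = 1, 2, 3, ...:
  - {d_n} = {20 + 17/n : n ≥ 1}; the only limit point is 20
  - closure = {20 + 17/n : n ≥ 1} ∪ {20}
For the norm: a diagonal operator has ||D|| = sup_n |d_n|. Here d_n = 20 + 17/n is positive and decreasing, so sup_n |d_n| = d_1 = 20 + 17 = 37. So ||D|| = 37.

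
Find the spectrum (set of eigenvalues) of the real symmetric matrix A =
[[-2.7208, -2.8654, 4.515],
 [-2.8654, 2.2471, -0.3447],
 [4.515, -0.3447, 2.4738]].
sigma(A) ≈ {-6, 2, 6}

A is real symmetric, so its spectrum consists of real eigenvalues. Expanding the characteristic polynomial of the displayed matrix gives
  det(λ I - A) = p(λ) = λ^3 + (-2)λ^2 + (-36)λ + (72.0012).
Solving p(λ) = 0 yields eigenvalues ≈ -6, 2, 6. (A is shown rounded to 4 decimals, so these recover the underlying integer eigenvalues to within that precision.)
Verification: the trace of A = 2 equals the sum of eigenvalues 2, and det(A) ≈ -72.0012 matches the eigenvalue product -72.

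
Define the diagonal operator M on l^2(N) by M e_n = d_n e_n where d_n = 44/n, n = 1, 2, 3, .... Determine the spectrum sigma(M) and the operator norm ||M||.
sigma(M) = {44/n : n ≥ 1} ∪ {0}; ||M|| = 44

A bounded diagonal operator on l^2 with diagonal entries d_n has spectrum equal to the closure of {d_n : n ≥ 1}: every d_n is an eigenvalue (with eigenvector e_n), so {d_n} ⊂ sigma(M); the spectrum is closed, so its closure is too; and for lambda not in the closure, (M - lambda I) has bounded inverse (the diagonal entries 1/(d_n - lambda) are bounded). For our sequence d_n = 44/n, n = 1, 2, 3, ...:
  - {d_n} = {44/n : n ≥ 1}; the only limit point is 0
  - closure = {44/n : n ≥ 1} ∪ {0}
For the norm: a diagonal operator has ||M|| = sup_n |d_n|. Here d_n = 44/n is positive and decreasing, so sup_n |d_n| = d_1 = 44. So ||M|| = 44.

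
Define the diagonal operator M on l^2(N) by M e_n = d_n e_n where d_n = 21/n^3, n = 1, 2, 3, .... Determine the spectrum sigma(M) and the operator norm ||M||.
sigma(M) = {21/n^3 : n ≥ 1} ∪ {0}; ||M|| = 21

A bounded diagonal operator on l^2 with diagonal entries d_n has spectrum equal to the closure of {d_n : n ≥ 1}: every d_n is an eigenvalue (with eigenvector e_n), so {d_n} ⊂ sigma(M); the spectrum is closed, so its closure is too; and for lambda not in the closure, (M - lambda I) has bounded inverse (the diagonal entries 1/(d_n - lambda) are bounded). For our sequence d_n = 21/n^3, n = 1, 2, 3, ...:
  - {d_n} = {21/n^3 : n ≥ 1}; the only limit point is 0
  - closure = {21/n^3 : n ≥ 1} ∪ {0}
For the norm: a diagonal operator has ||M|| = sup_n |d_n|. Here d_n = 21/n^3 is positive and decreasing, so sup_n |d_n| = d_1 = 21. So ||M|| = 21.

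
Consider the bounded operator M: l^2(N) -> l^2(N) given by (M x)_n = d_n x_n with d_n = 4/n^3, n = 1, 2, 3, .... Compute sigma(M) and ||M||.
sigma(M) = {4/n^3 : n ≥ 1} ∪ {0}; ||M|| = 4

A bounded diagonal operator on l^2 with diagonal entries d_n has spectrum equal to the closure of {d_n : n ≥ 1}: every d_n is an eigenvalue (with eigenvector e_n), so {d_n} ⊂ sigma(M); the spectrum is closed, so its closure is too; and for lambda not in the closure, (M - lambda I) has bounded inverse (the diagonal entries 1/(d_n - lambda) are bounded). For our sequence d_n = 4/n^3, n = 1, 2, 3, ...:
  - {d_n} = {4/n^3 : n ≥ 1}; the only limit point is 0
  - closure = {4/n^3 : n ≥ 1} ∪ {0}
For the norm: a diagonal operator has ||M|| = sup_n |d_n|. Here d_n = 4/n^3 is positive and decreasing, so sup_n |d_n| = d_1 = 4. So ||M|| = 4.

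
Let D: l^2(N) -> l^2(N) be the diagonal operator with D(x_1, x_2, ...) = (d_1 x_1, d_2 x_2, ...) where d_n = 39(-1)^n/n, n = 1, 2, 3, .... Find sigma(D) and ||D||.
sigma(D) = {39(-1)^n/n : n ≥ 1} ∪ {0}; ||D|| = 39

A bounded diagonal operator on l^2 with diagonal entries d_n has spectrum equal to the closure of {d_n : n ≥ 1}: every d_n is an eigenvalue (with eigenvector e_n), so {d_n} ⊂ sigma(D); the spectrum is closed, so its closure is too; and for lambda not in the closure, (D - lambda I) has bounded inverse (the diagonal entries 1/(d_n - lambda) are bounded). For our sequence d_n = 39(-1)^n/n, n = 1, 2, 3, ...:
  - {d_n} = {39(-1)^n/n : n ≥ 1}; the only limit point is 0
  - closure = {39(-1)^n/n : n ≥ 1} ∪ {0}
For the norm: a diagonal operator has ||D|| = sup_n |d_n|. Here |d_n| = 39/n is decreasing, so sup_n |d_n| = |d_1| = 39. So ||D|| = 39.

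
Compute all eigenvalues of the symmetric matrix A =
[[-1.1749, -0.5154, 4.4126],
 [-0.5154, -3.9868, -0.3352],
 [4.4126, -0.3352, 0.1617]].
sigma(A) ≈ {-5, -4, 4}

A is real symmetric, so its spectrum consists of real eigenvalues. Expanding the characteristic polynomial of the displayed matrix gives
  det(λ I - A) = p(λ) = λ^3 + (5)λ^2 + (-16)λ + (-79.9983).
Solving p(λ) = 0 yields eigenvalues ≈ -5, -4, 4. (A is shown rounded to 4 decimals, so these recover the underlying integer eigenvalues to within that precision.)
Verification: the trace of A = -5 equals the sum of eigenvalues -5, and det(A) ≈ 79.9983 matches the eigenvalue product 80.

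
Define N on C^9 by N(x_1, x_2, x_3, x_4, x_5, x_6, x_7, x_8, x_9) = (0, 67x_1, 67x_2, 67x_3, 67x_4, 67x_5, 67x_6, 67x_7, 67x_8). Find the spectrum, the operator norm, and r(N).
sigma(N) = {0}; ||N|| = 67; r(N) = 0. (N is nilpotent with N^9 = 0.)

On C^9, N is a strictly lower-triangular matrix with 67 on the subdiagonal and zeros elsewhere, so its characteristic polynomial is lambda^9 and every eigenvalue is 0: sigma(N) = {0}. For the operator norm, N e_i = 67e_{i+1} for i = 1, ..., 8 and N e_9 = 0, so the singular values of N are 67 (with multiplicity 8) and 0; hence ||N|| = 67. The spectral radius r(N) = max|lambda| = 0. Note ||N|| > r(N) — characteristic of non-normal nilpotent operators. Indeed N^9 = 0.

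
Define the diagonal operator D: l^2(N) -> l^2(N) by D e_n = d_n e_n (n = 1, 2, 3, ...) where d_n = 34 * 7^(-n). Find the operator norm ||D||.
||D|| = 34/7 (attained at n = 1)

For D diagonal, ||D|| = sup_n |d_n|. The sequence d_n = 34 * 7^(-n) is positive and strictly decreasing (ratio 7^(-1) < 1), so the supremum is d_1 = 34/7. Hence ||D|| = 34/7.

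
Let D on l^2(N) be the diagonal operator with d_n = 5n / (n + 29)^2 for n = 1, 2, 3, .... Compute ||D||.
||D|| = 5/116 (attained at n = 29)

For D diagonal, ||D|| = sup_n |d_n|. Treat f(x) = 5x / (x + 29)^2 for real x > 0. By the quotient rule, f'(x) = 5(29 - x)/(x + 29)^3, which is positive for x < 29 and negative for x > 29. So f has a unique maximum at x = 29, and since 29 is a positive integer, the supremum over n ≥ 1 is attained at n = 29: d_29 = 5·29/(29 + 29)^2 = 5·29/3364 = 5/116. Hence ||D|| = 5/116.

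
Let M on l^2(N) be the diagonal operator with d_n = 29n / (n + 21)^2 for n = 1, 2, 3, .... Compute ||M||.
||M|| = 29/84 (attained at n = 21)

For M diagonal, ||M|| = sup_n |d_n|. Treat f(x) = 29x / (x + 21)^2 for real x > 0. By the quotient rule, f'(x) = 29(21 - x)/(x + 21)^3, which is positive for x < 21 and negative for x > 21. So f has a unique maximum at x = 21, and since 21 is a positive integer, the supremum over n ≥ 1 is attained at n = 21: d_21 = 29·21/(21 + 21)^2 = 29·21/1764 = 29/84. Hence ||M|| = 29/84.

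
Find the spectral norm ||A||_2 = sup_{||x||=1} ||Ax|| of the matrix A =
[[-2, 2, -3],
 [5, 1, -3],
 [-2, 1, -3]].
||A||_2 ≈ 5.9274 (= sqrt(largest eigenvalue of A^T A))

||A||_2 = sigma_max(A) = sqrt(lambda_max(A^T A)). Form the symmetric matrix M = A^T A =
[[33, -1, -3],
 [-1, 6, -12],
 [-3, -12, 27]].
Its characteristic polynomial (trace, sum of principal 2x2 minors, determinant of M give the coefficients) is
  p(λ) = det(λ I - M) = λ^3 - 66λ^2 + 1097λ - 441.
No integer candidate from the rational root theorem (±divisors of 441) is a root, so the roots are irrational. The cubic discriminant is Δ = 23824057 > 0, so there are three distinct real roots. p(0) = -441 and p(1) = 591 have opposite signs, so a root lies in (0, 1); Newton's method refines it to λ ≈ 0.4122. p(30) = 69 and p(31) = -69 have opposite signs, so a root lies in (30, 31); Newton's method refines it to λ ≈ 30.4543. p(35) = -21 and p(36) = 171 have opposite signs, so a root lies in (35, 36); Newton's method refines it to λ ≈ 35.1336. Check (Vieta): the three roots sum to 66, matching tr M = 66.
So the eigenvalues of A^T A are ≈ 0.4122, 30.4543, 35.1336 (all ≥ 0, as they must be for A^T A). The largest is λ_max ≈ 35.1336, hence ||A||_2 = sqrt(λ_max) ≈ 5.9274.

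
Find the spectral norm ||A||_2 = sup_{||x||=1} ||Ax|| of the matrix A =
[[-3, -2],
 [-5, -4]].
||A||_2 = sqrt((54 + sqrt(2900))/2) ≈ 7.3434 (= sqrt(largest eigenvalue of A^T A))

||A||_2 = sigma_max(A) = sqrt(lambda_max(A^T A)). Form the symmetric matrix M = A^T A =
[[34, 26],
 [26, 20]].
Its characteristic polynomial (trace, determinant of M give the coefficients) is
  p(λ) = det(λ I - M) = λ^2 - 54λ + 4.
For λ^2 - 54λ + 4 the discriminant is 2900. It is nonnegative but not a perfect square, so the roots are real and irrational: λ = (54 ± sqrt(2900))/2 ≈ 53.9258, 0.0742.
So the eigenvalues of A^T A are ≈ 0.0742, 53.9258 (all ≥ 0, as they must be for A^T A). The largest is λ_max = (54 + sqrt(2900))/2 ≈ 53.9258, hence ||A||_2 = sqrt(λ_max) = sqrt((54 + sqrt(2900))/2) ≈ 7.3434.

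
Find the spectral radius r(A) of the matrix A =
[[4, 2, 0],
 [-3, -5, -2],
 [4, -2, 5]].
r(A) ≈ 4.9114

The eigenvalues of A are the roots of its characteristic polynomial. With M = A (coefficients from the trace, the sum of principal 2x2 minors, and det A):
  p(λ) = det(λ I - M) = λ^3 - 4λ^2 - 23λ + 102.
No integer candidate from the rational root theorem (±divisors of 102) is a root, so the roots are irrational. The cubic discriminant is Δ = -28752 < 0, so there is one real root and a complex-conjugate pair. p(-5) = -8 and p(-4) = 66 have opposite signs, so a root lies in (-5, -4); Newton's method refines it to λ ≈ -4.9114. Dividing out (λ - (-4.9114)) leaves approximately λ^2 - 8.9114λ + 20.7679. For λ^2 - 8.9114λ + 20.7679 the discriminant is -3.6579. It is negative, so the remaining roots are the complex-conjugate pair λ ≈ 4.4557 ± 0.9563i. Their product equals the constant term, so |λ|^2 ≈ 20.7679 and |λ| ≈ 4.5572.
Thus the eigenvalues (to 4 decimals) are -4.9114 (modulus 4.9114); 4.4557 ± 0.9563i (modulus 4.5572). The spectral radius is the largest modulus: r(A) ≈ 4.9114. (Cross-check: r(A) ≤ ||A||_2 ≈ 8.1272; equality holds whenever A is normal, though it can also hold for some non-normal A.)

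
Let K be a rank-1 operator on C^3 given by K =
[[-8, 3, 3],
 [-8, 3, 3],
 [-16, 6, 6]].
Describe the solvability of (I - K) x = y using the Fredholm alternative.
(I - K) is singular (det(I - K) = 0, i.e. 1 ∈ sigma(K)). (I - K) x = y is solvable iff y ⊥ ker((I - K)^*) = span{(-8, 3, 3)}, i.e. iff -8y_1 + 3y_2 + 3y_3 = 0. When solvable, the solutions are x = y + c·(1, 1, 2), c arbitrary (ker(I - K) = span{(1, 1, 2)}, dimension 1).

K has rank 1, so it is an outer product K = u v^T: every row of K is a multiple of one row vector. Reading off the entries, u = (1, 1, 2) and v = (-8, 3, 3) (row i of K equals u_i·v^T). A rank-one matrix u v^T satisfies K u = u (v·u) and kills the (2)-dimensional subspace v^⊥, so its characteristic polynomial is lambda^2 (lambda - v·u) with v·u = tr K = 1. Hence the eigenvalues of I - K are 1 (multiplicity 2) and 1 - (1) = 0, so det(I - K) = 0. (Direct check: I - K =
[[9, -3, -3],
 [8, -2, -3],
 [16, -6, -5]]
has determinant 0.) So 1 is an eigenvalue of K and (I - K) is not invertible. The finite-dimensional Fredholm alternative says: either (I - K) is invertible, or ker(I - K) ≠ {0} and then range(I - K) = ker((I - K)^*)^⊥, with dim ker(I - K) = dim ker((I - K)^*). We are in the second case, so we need both kernels. Kernel of I - K: (I - K) u = u - u (v·u) = u - u = 0, so ker(I - K) = span{u} = span{(1, 1, 2)} (it is exactly 1-dimensional because rank(I - K) = 2). Kernel of the adjoint: K is real, so (I - K)^* = I - K^T = I - v u^T, and (I - v u^T) v = v - v (u·v) = 0; hence ker((I - K)^*) = span{v} = span{(-8, 3, 3)}. Therefore (I - K) x = y is solvable iff <y, v> = 0, i.e. iff -8y_1 + 3y_2 + 3y_3 = 0. When this holds, K y = u (v·y) = 0, so (I - K) y = y and x = y is a particular solution; the full solution set is the line x = y + c·u = y + c·(1, 1, 2), c ∈ C.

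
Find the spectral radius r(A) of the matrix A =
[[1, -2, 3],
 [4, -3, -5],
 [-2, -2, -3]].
r(A) ≈ 6.1577

The eigenvalues of A are the roots of its characteristic polynomial. With M = A (coefficients from the trace, the sum of principal 2x2 minors, and det A):
  p(λ) = det(λ I - M) = λ^3 + 5λ^2 + 7λ + 87.
No integer candidate from the rational root theorem (±divisors of 87) is a root, so the roots are irrational. The cubic discriminant is Δ = -193200 < 0, so there is one real root and a complex-conjugate pair. p(-7) = -60 and p(-6) = 9 have opposite signs, so a root lies in (-7, -6); Newton's method refines it to λ ≈ -6.1577. Dividing out (λ - (-6.1577)) leaves approximately λ^2 - 1.1577λ + 14.1287. For λ^2 - 1.1577λ + 14.1287 the discriminant is -55.1745. It is negative, so the remaining roots are the complex-conjugate pair λ ≈ 0.5788 ± 3.714i. Their product equals the constant term, so |λ|^2 ≈ 14.1287 and |λ| ≈ 3.7588.
Thus the eigenvalues (to 4 decimals) are -6.1577 (modulus 6.1577); 0.5788 ± 3.714i (modulus 3.7588). The spectral radius is the largest modulus: r(A) ≈ 6.1577. (Cross-check: r(A) ≤ ||A||_2 ≈ 7.4634; equality holds whenever A is normal, though it can also hold for some non-normal A.)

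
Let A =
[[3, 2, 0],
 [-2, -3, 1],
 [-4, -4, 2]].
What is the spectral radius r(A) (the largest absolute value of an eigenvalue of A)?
r(A) ≈ 2.022

The eigenvalues of A are the roots of its characteristic polynomial. With M = A (coefficients from the trace, the sum of principal 2x2 minors, and det A):
  p(λ) = det(λ I - M) = λ^3 - 2λ^2 - λ + 6.
No integer candidate from the rational root theorem (±divisors of 6) is a root, so the roots are irrational. The cubic discriminant is Δ = -556 < 0, so there is one real root and a complex-conjugate pair. p(-2) = -8 and p(-1) = 4 have opposite signs, so a root lies in (-2, -1); Newton's method refines it to λ ≈ -1.4675. Dividing out (λ - (-1.4675)) leaves approximately λ^2 - 3.4675λ + 4.0886. For λ^2 - 3.4675λ + 4.0886 the discriminant is -4.3307. It is negative, so the remaining roots are the complex-conjugate pair λ ≈ 1.7338 ± 1.0405i. Their product equals the constant term, so |λ|^2 ≈ 4.0886 and |λ| ≈ 2.022.
Thus the eigenvalues (to 4 decimals) are -1.4675 (modulus 1.4675); 1.7338 ± 1.0405i (modulus 2.022). The spectral radius is the largest modulus: r(A) ≈ 2.022. (Cross-check: r(A) ≤ ||A||_2 ≈ 7.8065; equality holds whenever A is normal, though it can also hold for some non-normal A.)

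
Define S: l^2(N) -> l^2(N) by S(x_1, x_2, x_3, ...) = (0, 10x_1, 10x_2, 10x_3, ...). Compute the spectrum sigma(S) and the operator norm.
sigma(S) = closed disk {z in C : |z| ≤ 10}; ||S|| = 10

Note S = 10·U where U is the unit right shift (U x)_k = x_{k-1} (with x_0 := 0); so ||S|| = 10||U|| and sigma(S) = 10·sigma(U). ||S x||^2 = sum_{k≥1} |10x_k|^2 = 100||x||^2, so ||S|| = 10 and sigma(S) ⊂ {|z| ≤ 10}. For any |lambda| < 10, the equation (S - lambda I) x = 0 forces x_1 = 0, then 10x_k = lambda x_{k+1} ⇒ x = 0, so S has no eigenvalues. But (S - lambda I) is not surjective for |lambda| < 10: solving (S - lambda I) x = e_1 would require x_n proportional to (lambda/10)^(-n), which is not in l^2. So every |lambda| < 10 lies in the residual spectrum. The boundary |lambda| = 10 is in the approximate point spectrum (the spectrum is closed). Hence sigma(S) is the closed disk of radius 10.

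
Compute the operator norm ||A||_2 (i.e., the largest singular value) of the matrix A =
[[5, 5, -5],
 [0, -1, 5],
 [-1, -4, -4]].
||A||_2 ≈ 9.4518 (= sqrt(largest eigenvalue of A^T A))

||A||_2 = sigma_max(A) = sqrt(lambda_max(A^T A)). Form the symmetric matrix M = A^T A =
[[26, 29, -21],
 [29, 42, -14],
 [-21, -14, 66]].
Its characteristic polynomial (trace, sum of principal 2x2 minors, determinant of M give the coefficients) is
  p(λ) = det(λ I - M) = λ^3 - 134λ^2 + 4102λ - 10000.
No integer candidate from the rational root theorem (±divisors of 10000) is a root, so the roots are irrational. The cubic discriminant is Δ = 26043353392 > 0, so there are three distinct real roots. p(2) = -2324 and p(3) = 1127 have opposite signs, so a root lies in (2, 3); Newton's method refines it to λ ≈ 2.6653. p(41) = 1849 and p(42) = -4 have opposite signs, so a root lies in (41, 42); Newton's method refines it to λ ≈ 41.9979. p(89) = -1367 and p(90) = 2780 have opposite signs, so a root lies in (89, 90); Newton's method refines it to λ ≈ 89.3369. Check (Vieta): the three roots sum to 134, matching tr M = 134.
So the eigenvalues of A^T A are ≈ 2.6653, 41.9979, 89.3369 (all ≥ 0, as they must be for A^T A). The largest is λ_max ≈ 89.3369, hence ||A||_2 = sqrt(λ_max) ≈ 9.4518.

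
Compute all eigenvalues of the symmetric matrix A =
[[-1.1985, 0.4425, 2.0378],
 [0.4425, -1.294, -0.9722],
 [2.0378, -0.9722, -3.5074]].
sigma(A) ≈ {-5, -1, 0}

A is real symmetric, so its spectrum consists of real eigenvalues. Expanding the characteristic polynomial of the displayed matrix gives
  det(λ I - A) = p(λ) = λ^3 + (6)λ^2 + (5)λ + (0).
Solving p(λ) = 0 yields eigenvalues ≈ -5, -1, 0. (A is shown rounded to 4 decimals, so these recover the underlying integer eigenvalues to within that precision.)
Verification: the trace of A = -6 equals the sum of eigenvalues -6, and det(A) ≈ 0.0003 matches the eigenvalue product 0.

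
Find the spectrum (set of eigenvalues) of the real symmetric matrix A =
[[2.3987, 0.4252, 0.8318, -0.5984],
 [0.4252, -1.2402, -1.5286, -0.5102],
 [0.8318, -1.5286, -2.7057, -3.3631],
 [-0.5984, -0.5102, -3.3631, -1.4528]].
sigma(A) ≈ {-6, -1, 1, 3}

A is real symmetric, so its spectrum consists of real eigenvalues. Expanding the characteristic polynomial of the displayed matrix gives
  det(λ I - A) = p(λ) = λ^4 + (3)λ^3 + (-19)λ^2 + (-3)λ + (18).
Solving p(λ) = 0 yields eigenvalues ≈ -6, -1, 1, 3. (A is shown rounded to 4 decimals, so these recover the underlying integer eigenvalues to within that precision.)
Verification: the trace of A = -3 equals the sum of eigenvalues -3, and det(A) ≈ 18.0004 matches the eigenvalue product 18.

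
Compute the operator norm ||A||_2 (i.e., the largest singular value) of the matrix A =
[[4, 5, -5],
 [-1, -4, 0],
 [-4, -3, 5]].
||A||_2 ≈ 11.0611 (= sqrt(largest eigenvalue of A^T A))

||A||_2 = sigma_max(A) = sqrt(lambda_max(A^T A)). Form the symmetric matrix M = A^T A =
[[33, 36, -40],
 [36, 50, -40],
 [-40, -40, 50]].
Its characteristic polynomial (trace, sum of principal 2x2 minors, determinant of M give the coefficients) is
  p(λ) = det(λ I - M) = λ^3 - 133λ^2 + 1304λ - 100.
No integer candidate from the rational root theorem (±divisors of 100) is a root, so the roots are irrational. The cubic discriminant is Δ = 20580141568 > 0, so there are three distinct real roots. p(0) = -100 and p(1) = 1072 have opposite signs, so a root lies in (0, 1); Newton's method refines it to λ ≈ 0.0773. p(10) = 640 and p(11) = -518 have opposite signs, so a root lies in (10, 11); Newton's method refines it to λ ≈ 10.5741. p(122) = -4736 and p(123) = 9002 have opposite signs, so a root lies in (122, 123); Newton's method refines it to λ ≈ 122.3486. Check (Vieta): the three roots sum to 133, matching tr M = 133.
So the eigenvalues of A^T A are ≈ 0.0773, 10.5741, 122.3486 (all ≥ 0, as they must be for A^T A). The largest is λ_max ≈ 122.3486, hence ||A||_2 = sqrt(λ_max) ≈ 11.0611.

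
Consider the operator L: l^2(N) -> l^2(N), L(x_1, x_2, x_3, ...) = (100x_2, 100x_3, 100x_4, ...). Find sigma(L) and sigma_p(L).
sigma(L) = closed disk {z in C : |z| ≤ 100}; sigma_p(L) = open disk {z in C : |z| < 100}

Note L = 100·V where V is the unit left shift (V x)_k = x_{k+1}; so sigma(L) = 100·sigma(V) and ||L|| = 100||V||. ||L x||^2 = 10000sum_{k≥2} |x_k|^2 ≤ 10000||x||^2, with equality on {x : x_1 = 0}, so ||L|| = 100. For any lambda with |lambda| < 100, set r = lambda/100 (|r| < 1); the vector x = (1, r, r^2, ...) is in l^2 and satisfies L x = 100(r, r^2, ...) = lambda x, so lambda is an eigenvalue. On the boundary |lambda| = 100 the geometric series diverges, so no l^2 eigenvector exists, but these lambda lie in the approximate point spectrum. Hence sigma(L) is the closed disk of radius 100 and sigma_p(L) is the open disk.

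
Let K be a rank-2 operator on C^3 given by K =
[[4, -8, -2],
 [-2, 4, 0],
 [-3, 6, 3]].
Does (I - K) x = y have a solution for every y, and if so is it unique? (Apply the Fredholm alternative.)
(I - K) is invertible (det(I - K) = 8 ≠ 0), so for every y in C^3 the equation (I - K) x = y has a unique solution.

K has rank 2 and factors as K = U V^T = u1 v1^T + u2 v2^T with u1 = (-3, 1, 3), v1 = (-1, 2, 1), u2 = (-1, 1, 0), v2 = (-1, 2, -1) (multiplying out reproduces the displayed K). The nonzero eigenvalues of U V^T coincide with those of the 2 x 2 matrix G = V^T U = [[v1·u1, v1·u2], [v2·u1, v2·u2]] = [[8, 3], [2, 3]], and by the Sylvester determinant identity det(I_3 - U V^T) = det(I_2 - V^T U) = det([[-7, -3], [-2, -2]]) = (-7)(-2) - (-3)(-2) = 8. (Direct check: I - K =
[[-3, 8, 2],
 [2, -3, 0],
 [3, -6, -2]]
has determinant 8.) The finite-dimensional Fredholm alternative says: either (I - K) is invertible, or ker(I - K) ≠ {0} and then range(I - K) = ker((I - K)^*)^⊥, with dim ker(I - K) = dim ker((I - K)^*). Since det(I - K) ≠ 0, 1 is not an eigenvalue of K and ker(I - K) = {0}, so we are in the first case: for every y there is a unique x = (I - K)^(-1) y. (Explicitly, by the Woodbury identity, (I - U V^T)^(-1) = I + U (I_2 - G)^(-1) V^T.)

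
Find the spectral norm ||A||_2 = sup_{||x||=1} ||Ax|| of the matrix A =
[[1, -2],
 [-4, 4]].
||A||_2 = sqrt((37 + sqrt(1305))/2) ≈ 6.0467 (= sqrt(largest eigenvalue of A^T A))

||A||_2 = sigma_max(A) = sqrt(lambda_max(A^T A)). Form the symmetric matrix M = A^T A =
[[17, -18],
 [-18, 20]].
Its characteristic polynomial (trace, determinant of M give the coefficients) is
  p(λ) = det(λ I - M) = λ^2 - 37λ + 16.
For λ^2 - 37λ + 16 the discriminant is 1305. It is nonnegative but not a perfect square, so the roots are real and irrational: λ = (37 ± sqrt(1305))/2 ≈ 36.5624, 0.4376.
So the eigenvalues of A^T A are ≈ 0.4376, 36.5624 (all ≥ 0, as they must be for A^T A). The largest is λ_max = (37 + sqrt(1305))/2 ≈ 36.5624, hence ||A||_2 = sqrt(λ_max) = sqrt((37 + sqrt(1305))/2) ≈ 6.0467.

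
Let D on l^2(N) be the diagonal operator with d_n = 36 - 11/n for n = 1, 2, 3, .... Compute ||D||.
||D|| = 36

For a diagonal operator on l^2 with entries d_n, ||D|| = sup_n |d_n|. Here d_1 = 25, d_2 = 61/2, ..., and d_n = 36 - 11/n increases monotonically toward 36. All terms lie in [25, 36), so |d_n| = d_n and the supremum is the limit 36, which is not attained by any individual d_n. Hence ||D|| = 36.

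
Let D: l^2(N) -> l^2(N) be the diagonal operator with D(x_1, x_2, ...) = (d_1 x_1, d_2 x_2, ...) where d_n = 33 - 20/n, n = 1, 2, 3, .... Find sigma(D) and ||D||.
sigma(D) = {33 - 20/n : n ≥ 1} ∪ {33}; ||D|| = 33

A bounded diagonal operator on l^2 with diagonal entries d_n has spectrum equal to the closure of {d_n : n ≥ 1}: every d_n is an eigenvalue (with eigenvector e_n), so {d_n} ⊂ sigma(D); the spectrum is closed, so its closure is too; and for lambda not in the closure, (D - lambda I) has bounded inverse (the diagonal entries 1/(d_n - lambda) are bounded). For our sequence d_n = 33 - 20/n, n = 1, 2, 3, ...:
  - {d_n} = {33 - 20/n : n ≥ 1}; the only limit point is 33
  - closure = {33 - 20/n : n ≥ 1} ∪ {33}
For the norm: a diagonal operator has ||D|| = sup_n |d_n|. Here d_n = 33 - 20/n increases monotonically from d_1 = 13 toward 33, with all terms in [13, 33); so sup_n |d_n| = 33 (the supremum is the limit, not attained). So ||D|| = 33.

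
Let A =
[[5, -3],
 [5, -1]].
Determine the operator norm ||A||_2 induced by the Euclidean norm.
||A||_2 = sqrt((60 + sqrt(3200))/2) ≈ 7.6344 (= sqrt(largest eigenvalue of A^T A))

||A||_2 = sigma_max(A) = sqrt(lambda_max(A^T A)). Form the symmetric matrix M = A^T A =
[[50, -20],
 [-20, 10]].
Its characteristic polynomial (trace, determinant of M give the coefficients) is
  p(λ) = det(λ I - M) = λ^2 - 60λ + 100.
For λ^2 - 60λ + 100 the discriminant is 3200. It is nonnegative but not a perfect square, so the roots are real and irrational: λ = (60 ± sqrt(3200))/2 ≈ 58.2843, 1.7157.
So the eigenvalues of A^T A are ≈ 1.7157, 58.2843 (all ≥ 0, as they must be for A^T A). The largest is λ_max = (60 + sqrt(3200))/2 ≈ 58.2843, hence ||A||_2 = sqrt(λ_max) = sqrt((60 + sqrt(3200))/2) ≈ 7.6344.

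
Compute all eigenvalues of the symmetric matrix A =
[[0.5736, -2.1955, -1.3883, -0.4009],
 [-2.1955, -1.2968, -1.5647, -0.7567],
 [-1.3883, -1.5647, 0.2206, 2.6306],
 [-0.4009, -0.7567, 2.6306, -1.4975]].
sigma(A) ≈ {-4, -3, 2, 3}

A is real symmetric, so its spectrum consists of real eigenvalues. Expanding the characteristic polynomial of the displayed matrix gives
  det(λ I - A) = p(λ) = λ^4 + (2)λ^3 + (-17)λ^2 + (-18.0011)λ + (72).
Solving p(λ) = 0 yields eigenvalues ≈ -4, -3, 2, 3. (A is shown rounded to 4 decimals, so these recover the underlying integer eigenvalues to within that precision.)
Verification: the trace of A = -2 equals the sum of eigenvalues -2, and det(A) ≈ 72.0007 matches the eigenvalue product 72.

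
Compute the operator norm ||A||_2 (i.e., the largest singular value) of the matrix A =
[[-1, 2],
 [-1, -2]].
||A||_2 = sqrt(8) ≈ 2.8284 (= sqrt(largest eigenvalue of A^T A))

||A||_2 = sigma_max(A) = sqrt(lambda_max(A^T A)). Form the symmetric matrix M = A^T A =
[[2, 0],
 [0, 8]].
Its characteristic polynomial (trace, determinant of M give the coefficients) is
  p(λ) = det(λ I - M) = λ^2 - 10λ + 16.
For λ^2 - 10λ + 16 the discriminant is 36. It is a perfect square (6^2), so the roots are rational: λ = (10 ± 6)/2 = 8, 2.
So the eigenvalues of A^T A are ≈ 2, 8 (all ≥ 0, as they must be for A^T A). The largest is λ_max = 8, hence ||A||_2 = sqrt(λ_max) = sqrt(8) ≈ 2.8284.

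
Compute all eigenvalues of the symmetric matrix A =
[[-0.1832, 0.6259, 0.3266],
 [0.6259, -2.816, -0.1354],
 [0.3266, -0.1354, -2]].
sigma(A) ≈ {-3, -2, 0}

A is real symmetric, so its spectrum consists of real eigenvalues. Expanding the characteristic polynomial of the displayed matrix gives
  det(λ I - A) = p(λ) = λ^3 + (5)λ^2 + (6)λ + (0).
Solving p(λ) = 0 yields eigenvalues ≈ -3, -2, 0. (A is shown rounded to 4 decimals, so these recover the underlying integer eigenvalues to within that precision.)
Verification: the trace of A = -5 equals the sum of eigenvalues -5, and det(A) ≈ -0.0000 matches the eigenvalue product 0.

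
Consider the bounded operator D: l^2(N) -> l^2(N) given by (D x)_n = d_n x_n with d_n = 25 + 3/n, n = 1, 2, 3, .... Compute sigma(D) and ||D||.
sigma(D) = {25 + 3/n : n ≥ 1} ∪ {25}; ||D|| = 28

A bounded diagonal operator on l^2 with diagonal entries d_n has spectrum equal to the closure of {d_n : n ≥ 1}: every d_n is an eigenvalue (with eigenvector e_n), so {d_n} ⊂ sigma(D); the spectrum is closed, so its closure is too; and for lambda not in the closure, (D - lambda I) has bounded inverse (the diagonal entries 1/(d_n - lambda) are bounded). For our sequence d_n = 25 + 3/n, n = 1, 2, 3, ...:
  - {d_n} = {25 + 3/n : n ≥ 1}; the only limit point is 25
  - closure = {25 + 3/n : n ≥ 1} ∪ {25}
For the norm: a diagonal operator has ||D|| = sup_n |d_n|. Here d_n = 25 + 3/n is positive and decreasing, so sup_n |d_n| = d_1 = 25 + 3 = 28. So ||D|| = 28.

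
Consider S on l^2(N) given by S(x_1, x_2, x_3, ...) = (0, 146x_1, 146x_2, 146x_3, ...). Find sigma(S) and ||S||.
sigma(S) = closed disk {z in C : |z| ≤ 146}; ||S|| = 146

Note S = 146·U where U is the unit right shift (U x)_k = x_{k-1} (with x_0 := 0); so ||S|| = 146||U|| and sigma(S) = 146·sigma(U). ||S x||^2 = sum_{k≥1} |146x_k|^2 = 21316||x||^2, so ||S|| = 146 and sigma(S) ⊂ {|z| ≤ 146}. For any |lambda| < 146, the equation (S - lambda I) x = 0 forces x_1 = 0, then 146x_k = lambda x_{k+1} ⇒ x = 0, so S has no eigenvalues. But (S - lambda I) is not surjective for |lambda| < 146: solving (S - lambda I) x = e_1 would require x_n proportional to (lambda/146)^(-n), which is not in l^2. So every |lambda| < 146 lies in the residual spectrum. The boundary |lambda| = 146 is in the approximate point spectrum (the spectrum is closed). Hence sigma(S) is the closed disk of radius 146.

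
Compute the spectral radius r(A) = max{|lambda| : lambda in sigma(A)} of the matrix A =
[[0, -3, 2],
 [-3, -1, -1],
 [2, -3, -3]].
r(A) ≈ 3.8768

The eigenvalues of A are the roots of its characteristic polynomial. With M = A (coefficients from the trace, the sum of principal 2x2 minors, and det A):
  p(λ) = det(λ I - M) = λ^3 + 4λ^2 - 13λ - 55.
No integer candidate from the rational root theorem (±divisors of 55) is a root, so the roots are irrational. The cubic discriminant is Δ = -4623 < 0, so there is one real root and a complex-conjugate pair. p(3) = -31 and p(4) = 21 have opposite signs, so a root lies in (3, 4); Newton's method refines it to λ ≈ 3.6595. Dividing out (λ - (3.6595)) leaves approximately λ^2 + 7.6595λ + 15.0295. For λ^2 + 7.6595λ + 15.0295 the discriminant is -1.4507. It is negative, so the remaining roots are the complex-conjugate pair λ ≈ -3.8297 ± 0.6022i. Their product equals the constant term, so |λ|^2 ≈ 15.0295 and |λ| ≈ 3.8768.
Thus the eigenvalues (to 4 decimals) are 3.6595 (modulus 3.6595); -3.8297 ± 0.6022i (modulus 3.8768). The spectral radius is the largest modulus: r(A) ≈ 3.8768. (Cross-check: r(A) ≤ ||A||_2 ≈ 4.787; equality holds whenever A is normal, though it can also hold for some non-normal A.)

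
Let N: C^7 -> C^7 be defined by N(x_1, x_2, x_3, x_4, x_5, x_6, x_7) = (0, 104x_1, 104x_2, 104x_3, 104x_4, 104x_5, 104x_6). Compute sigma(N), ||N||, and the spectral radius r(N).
sigma(N) = {0}; ||N|| = 104; r(N) = 0. (N is nilpotent with N^7 = 0.)

On C^7, N is a strictly lower-triangular matrix with 104 on the subdiagonal and zeros elsewhere, so its characteristic polynomial is lambda^7 and every eigenvalue is 0: sigma(N) = {0}. For the operator norm, N e_i = 104e_{i+1} for i = 1, ..., 6 and N e_7 = 0, so the singular values of N are 104 (with multiplicity 6) and 0; hence ||N|| = 104. The spectral radius r(N) = max|lambda| = 0. Note ||N|| > r(N) — characteristic of non-normal nilpotent operators. Indeed N^7 = 0.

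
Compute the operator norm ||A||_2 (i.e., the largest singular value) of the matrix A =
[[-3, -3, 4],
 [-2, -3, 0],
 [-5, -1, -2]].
||A||_2 ≈ 7.2274 (= sqrt(largest eigenvalue of A^T A))

||A||_2 = sigma_max(A) = sqrt(lambda_max(A^T A)). Form the symmetric matrix M = A^T A =
[[38, 20, -2],
 [20, 19, -10],
 [-2, -10, 20]].
Its characteristic polynomial (trace, sum of principal 2x2 minors, determinant of M give the coefficients) is
  p(λ) = det(λ I - M) = λ^3 - 77λ^2 + 1358λ - 3364.
No integer candidate from the rational root theorem (±divisors of 3364) is a root, so the roots are irrational. The cubic discriminant is Δ = 799576500 > 0, so there are three distinct real roots. p(2) = -948 and p(3) = 44 have opposite signs, so a root lies in (2, 3); Newton's method refines it to λ ≈ 2.9525. p(21) = 458 and p(22) = -108 have opposite signs, so a root lies in (21, 22); Newton's method refines it to λ ≈ 21.8125. p(52) = -348 and p(53) = 1194 have opposite signs, so a root lies in (52, 53); Newton's method refines it to λ ≈ 52.235. Check (Vieta): the three roots sum to 77, matching tr M = 77.
So the eigenvalues of A^T A are ≈ 2.9525, 21.8125, 52.235 (all ≥ 0, as they must be for A^T A). The largest is λ_max ≈ 52.235, hence ||A||_2 = sqrt(λ_max) ≈ 7.2274.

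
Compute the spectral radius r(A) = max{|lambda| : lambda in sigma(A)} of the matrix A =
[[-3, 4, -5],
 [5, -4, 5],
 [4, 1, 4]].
r(A) ≈ 6.9151

The eigenvalues of A are the roots of its characteristic polynomial. With M = A (coefficients from the trace, the sum of principal 2x2 minors, and det A):
  p(λ) = det(λ I - M) = λ^3 + 3λ^2 - 21λ + 42.
No integer candidate from the rational root theorem (±divisors of 42) is a root, so the roots are irrational. The cubic discriminant is Δ = -58779 < 0, so there is one real root and a complex-conjugate pair. p(-7) = -7 and p(-6) = 60 have opposite signs, so a root lies in (-7, -6); Newton's method refines it to λ ≈ -6.9151. Dividing out (λ - (-6.9151)) leaves approximately λ^2 - 3.9151λ + 6.0736. For λ^2 - 3.9151λ + 6.0736 the discriminant is -8.9663. It is negative, so the remaining roots are the complex-conjugate pair λ ≈ 1.9576 ± 1.4972i. Their product equals the constant term, so |λ|^2 ≈ 6.0736 and |λ| ≈ 2.4645.
Thus the eigenvalues (to 4 decimals) are -6.9151 (modulus 6.9151); 1.9576 ± 1.4972i (modulus 2.4645). The spectral radius is the largest modulus: r(A) ≈ 6.9151. (Cross-check: r(A) ≤ ||A||_2 ≈ 11.6158; equality holds whenever A is normal, though it can also hold for some non-normal A.)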